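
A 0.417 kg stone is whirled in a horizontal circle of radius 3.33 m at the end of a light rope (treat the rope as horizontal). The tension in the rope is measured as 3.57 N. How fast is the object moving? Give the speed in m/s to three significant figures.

T = m v²/r ⇒ v = √(T r / m) = √(3.57 × 3.33 / 0.417) = √28.51 = 5.339 m/s.

5.34 m/s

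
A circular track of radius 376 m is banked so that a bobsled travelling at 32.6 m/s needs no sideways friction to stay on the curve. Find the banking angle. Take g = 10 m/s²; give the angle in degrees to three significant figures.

15.8°

With no friction, the horizontal component of the normal force provides the centripetal force: N sinθ = mv²/r, while N cosθ = mg vertically.
Dividing: tanθ = v²/(r g) = (32.6)²/(376 × 10.0) = 1063/3760 = 0.2826.
θ = arctan(0.2826) = 15.78°.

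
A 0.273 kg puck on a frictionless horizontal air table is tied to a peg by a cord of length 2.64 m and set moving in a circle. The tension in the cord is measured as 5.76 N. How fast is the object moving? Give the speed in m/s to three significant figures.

7.46 m/s

T = m v²/r ⇒ v = √(T r / m) = √(5.76 × 2.64 / 0.273) = √55.70 = 7.463 m/s.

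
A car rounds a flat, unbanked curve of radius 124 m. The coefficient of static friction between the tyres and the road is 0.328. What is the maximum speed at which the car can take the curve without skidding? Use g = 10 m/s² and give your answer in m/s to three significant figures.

20.2 m/s

Friction provides the centripetal force on a flat curve. At maximum speed it is at its limiting value: μ_s m g = m v²/r.
Mass cancels: v_max = √(μ_s g r) = √(0.328 × 10.0 × 124) = √406.7 = 20.17 m/s.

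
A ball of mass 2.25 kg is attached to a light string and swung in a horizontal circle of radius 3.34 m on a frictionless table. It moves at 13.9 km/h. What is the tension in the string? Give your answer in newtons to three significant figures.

v = 13.9 km/h = 13.9/3.6 = 3.861 m/s.
The tension is the only horizontal force, so it supplies the full centripetal force: T = m v²/r = 2.25 × (3.861)²/3.34 = 2.25 × 14.91/3.34 = 10.04 N.

10.0 N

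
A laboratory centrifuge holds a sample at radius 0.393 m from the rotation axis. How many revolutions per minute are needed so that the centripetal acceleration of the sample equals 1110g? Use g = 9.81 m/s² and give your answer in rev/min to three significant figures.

1590 rev/min

Require ω²r = 1110g, so ω = √(1110 × 9.81/0.393) = 166.5 rad/s.
In rev/min: ω × 60/(2π) = 166.5 × 60/(2π) = 1590 rev/min.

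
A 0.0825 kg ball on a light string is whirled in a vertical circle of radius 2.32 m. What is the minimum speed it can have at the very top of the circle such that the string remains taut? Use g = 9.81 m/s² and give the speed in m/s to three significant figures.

4.77 m/s

At the highest point the centre is directly below, so both the weight and T act inward: T + mg = mv²/r.
At minimum speed T → 0, so mg = mv_min²/r ⇒ v_min = √(g r) = √(9.81 × 2.32) = 4.771 m/s.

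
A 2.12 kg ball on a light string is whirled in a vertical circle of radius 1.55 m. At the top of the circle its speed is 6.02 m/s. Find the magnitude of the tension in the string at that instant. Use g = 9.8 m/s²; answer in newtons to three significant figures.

28.8 N

At the top, both T and the weight mg point inward (toward the centre), so T + mg = mv²/r.
T = m(v²/r − g) = 2.12 × ((6.02)²/1.55 − 9.8) = 2.12 × (23.38 − 9.8) = 2.12 × 13.58 = 28.79 N.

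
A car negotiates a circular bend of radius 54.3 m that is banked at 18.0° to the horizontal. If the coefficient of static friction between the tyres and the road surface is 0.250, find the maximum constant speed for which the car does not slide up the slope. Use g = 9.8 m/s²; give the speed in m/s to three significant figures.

18.2 m/s

At the maximum speed, friction acts down the slope at its limiting value f = μN. Radially (horizontal, toward centre): N sinθ + μN cosθ = mv²/r. Vertically: N cosθ − μN sinθ = mg.
Dividing: v² = r g (sinθ + μcosθ)/(cosθ − μsinθ).
sinθ + μcosθ = 0.3090 + 0.250×0.9511 = 0.5468; cosθ − μsinθ = 0.9511 − 0.250×0.3090 = 0.8738.
v² = 54.3 × 9.8 × 0.5468/0.8738 = 333.0 m²/s², so v = 18.25 m/s.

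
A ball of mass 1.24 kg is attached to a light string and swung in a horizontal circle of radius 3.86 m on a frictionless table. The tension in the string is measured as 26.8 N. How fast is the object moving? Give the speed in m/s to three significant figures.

9.13 m/s

T = m v²/r ⇒ v = √(T r / m) = √(26.8 × 3.86 / 1.24) = √83.43 = 9.134 m/s.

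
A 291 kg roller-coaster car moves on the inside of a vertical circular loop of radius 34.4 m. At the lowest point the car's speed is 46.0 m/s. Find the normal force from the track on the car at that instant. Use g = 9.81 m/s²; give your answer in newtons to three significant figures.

At the lowest point, N points up (toward the centre) and the weight mg points down (away from the centre), so the net inward force is N − mg = mv²/r.
N = m(v²/r + g) = 291 × ((46.0)²/34.4 + 9.81) = 291 × (61.51 + 9.81) = 291 × 71.32 = 20750 N.

20800 N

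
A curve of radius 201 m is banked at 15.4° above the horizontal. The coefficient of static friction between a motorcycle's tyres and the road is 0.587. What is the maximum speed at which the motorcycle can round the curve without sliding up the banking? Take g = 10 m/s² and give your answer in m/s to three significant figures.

At the maximum speed, friction acts down the slope at its limiting value f = μN. Radially (horizontal, toward centre): N sinθ + μN cosθ = mv²/r. Vertically: N cosθ − μN sinθ = mg.
Dividing: v² = r g (sinθ + μcosθ)/(cosθ − μsinθ).
sinθ + μcosθ = 0.2656 + 0.587×0.9641 = 0.8315; cosθ − μsinθ = 0.9641 − 0.587×0.2656 = 0.8082.
v² = 201 × 10.0 × 0.8315/0.8082 = 2068 m²/s², so v = 45.47 m/s.

45.5 m/s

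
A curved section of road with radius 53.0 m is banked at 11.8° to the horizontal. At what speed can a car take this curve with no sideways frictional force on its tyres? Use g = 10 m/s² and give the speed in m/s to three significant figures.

On a frictionless banked curve, N sinθ = mv²/r and N cosθ = mg, so tanθ = v²/(rg).
v = √(r g tanθ) = √(53.0 × 10.0 × tan 11.8°) = √(53.0 × 10.0 × 0.2089) = √110.7 = 10.52 m/s.

10.5 m/s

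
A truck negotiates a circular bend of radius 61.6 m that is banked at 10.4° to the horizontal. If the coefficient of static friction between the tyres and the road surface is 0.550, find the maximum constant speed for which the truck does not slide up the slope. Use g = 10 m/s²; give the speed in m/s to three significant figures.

At the maximum speed, friction acts down the slope at its limiting value f = μN. Radially (horizontal, toward centre): N sinθ + μN cosθ = mv²/r. Vertically: N cosθ − μN sinθ = mg.
Dividing: v² = r g (sinθ + μcosθ)/(cosθ − μsinθ).
sinθ + μcosθ = 0.1805 + 0.550×0.9836 = 0.7215; cosθ − μsinθ = 0.9836 − 0.550×0.1805 = 0.8843.
v² = 61.6 × 10.0 × 0.7215/0.8843 = 502.6 m²/s², so v = 22.42 m/s.

22.4 m/s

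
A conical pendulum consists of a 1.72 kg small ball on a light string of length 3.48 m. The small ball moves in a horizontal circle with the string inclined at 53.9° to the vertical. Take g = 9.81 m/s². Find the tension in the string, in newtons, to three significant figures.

28.6 N

Vertically the bob has no acceleration, so T cosθ = mg.
T = mg/cosθ = 1.72 × 9.81 / cos 53.9° = 16.87/0.5892 = 28.64 N.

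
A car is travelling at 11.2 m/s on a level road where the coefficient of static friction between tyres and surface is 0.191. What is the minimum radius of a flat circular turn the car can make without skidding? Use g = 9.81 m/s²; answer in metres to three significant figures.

66.9 m

At the limit, μ_s m g = m v²/r, so r_min = v²/(μ_s g) = (11.2)²/(0.191 × 9.81) = 125.4/1.874 = 66.95 m.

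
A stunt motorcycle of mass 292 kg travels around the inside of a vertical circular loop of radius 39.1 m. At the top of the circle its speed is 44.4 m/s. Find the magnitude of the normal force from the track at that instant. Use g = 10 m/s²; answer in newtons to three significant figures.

At the top, both N and the weight mg point inward (toward the centre), so N + mg = mv²/r.
N = m(v²/r − g) = 292 × ((44.4)²/39.1 − 10.0) = 292 × (50.42 − 10.0) = 292 × 40.42 = 11800 N.

11800 N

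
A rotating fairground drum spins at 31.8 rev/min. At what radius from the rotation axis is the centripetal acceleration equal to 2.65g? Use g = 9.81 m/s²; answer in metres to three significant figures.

2.34 m

ω = 31.8 rev/min × 2π/60 = 3.330 rad/s.
a_c = ω²r = 2.65g ⇒ r = 2.65 × 9.81 / (3.330)² = 26.00/11.09 = 2.344 m.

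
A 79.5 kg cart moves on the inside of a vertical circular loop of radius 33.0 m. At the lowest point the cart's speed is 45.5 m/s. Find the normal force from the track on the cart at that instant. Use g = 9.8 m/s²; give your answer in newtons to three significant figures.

5770 N

At the lowest point, N points up (toward the centre) and the weight mg points down (away from the centre), so the net inward force is N − mg = mv²/r.
N = m(v²/r + g) = 79.5 × ((45.5)²/33.0 + 9.8) = 79.5 × (62.73 + 9.8) = 79.5 × 72.53 = 5767 N.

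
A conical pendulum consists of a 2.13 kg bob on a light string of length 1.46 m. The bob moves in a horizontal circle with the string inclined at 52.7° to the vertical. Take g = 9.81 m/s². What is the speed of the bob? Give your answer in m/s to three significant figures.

The radius of the circle is r = L sinθ = 1.46 × sin 52.7° = 1.161 m.
Horizontally T sinθ = mv²/r and vertically T cosθ = mg, so tanθ = v²/(rg).
v = √(r g tanθ) = √(1.161 × 9.81 × 1.313) = √14.96 = 3.867 m/s.

3.87 m/s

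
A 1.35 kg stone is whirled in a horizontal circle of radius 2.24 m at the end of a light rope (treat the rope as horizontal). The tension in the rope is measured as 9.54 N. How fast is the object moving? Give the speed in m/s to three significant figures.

T = m v²/r ⇒ v = √(T r / m) = √(9.54 × 2.24 / 1.35) = √15.83 = 3.979 m/s.

3.98 m/s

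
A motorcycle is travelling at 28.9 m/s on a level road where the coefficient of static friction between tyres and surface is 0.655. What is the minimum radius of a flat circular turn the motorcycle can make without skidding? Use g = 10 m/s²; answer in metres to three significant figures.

At the limit, μ_s m g = m v²/r, so r_min = v²/(μ_s g) = (28.9)²/(0.655 × 10.0) = 835.2/6.550 = 127.5 m.

128 m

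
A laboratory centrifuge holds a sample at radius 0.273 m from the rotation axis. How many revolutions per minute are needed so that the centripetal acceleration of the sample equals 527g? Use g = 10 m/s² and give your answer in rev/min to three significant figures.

1330 rev/min

Require ω²r = 527g, so ω = √(527 × 10.0/0.273) = 138.9 rad/s.
In rev/min: ω × 60/(2π) = 138.9 × 60/(2π) = 1327 rev/min.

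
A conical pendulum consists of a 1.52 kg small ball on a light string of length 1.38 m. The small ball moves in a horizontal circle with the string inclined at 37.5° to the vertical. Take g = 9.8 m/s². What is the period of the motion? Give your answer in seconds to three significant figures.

r = L sinθ = 0.8401 m. From T sinθ = mω²r and T cosθ = mg: tanθ = ω²r/g, so ω² = g tanθ / r = g/(L cosθ).
ω = √(g/(L cosθ)) = √(9.8/(1.38 × 0.7934)) = √8.951 = 2.992 rad/s.
Period = 2π/ω = 2.100 s.

2.10 s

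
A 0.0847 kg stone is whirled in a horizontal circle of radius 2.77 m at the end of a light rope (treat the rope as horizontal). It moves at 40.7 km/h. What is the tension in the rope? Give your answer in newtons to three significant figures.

v = 40.7 km/h = 40.7/3.6 = 11.31 m/s.
The tension is the only horizontal force, so it supplies the full centripetal force: T = m v²/r = 0.0847 × (11.31)²/2.77 = 0.0847 × 127.8/2.77 = 3.908 N.

3.91 N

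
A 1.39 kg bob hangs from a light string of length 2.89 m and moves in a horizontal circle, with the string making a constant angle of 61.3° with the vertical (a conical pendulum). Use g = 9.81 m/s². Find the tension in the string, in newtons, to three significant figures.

28.4 N

Vertically the bob has no acceleration, so T cosθ = mg.
T = mg/cosθ = 1.39 × 9.81 / cos 61.3° = 13.64/0.4802 = 28.39 N.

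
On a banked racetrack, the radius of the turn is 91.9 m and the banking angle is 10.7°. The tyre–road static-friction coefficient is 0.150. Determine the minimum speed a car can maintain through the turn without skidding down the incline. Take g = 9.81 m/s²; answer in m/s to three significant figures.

At the minimum speed, friction acts up the slope at its limiting value f = μN. Radially (horizontal, toward centre): N sinθ − μN cosθ = mv²/r. Vertically: N cosθ + μN sinθ = mg.
Dividing: v² = r g (sinθ − μcosθ)/(cosθ + μsinθ).
sinθ − μcosθ = 0.1857 − 0.150×0.9826 = 0.03827; cosθ + μsinθ = 0.9826 + 0.150×0.1857 = 1.010.
v² = 91.9 × 9.81 × 0.03827/1.010 = 34.15 m²/s², so v = 5.844 m/s.

5.84 m/s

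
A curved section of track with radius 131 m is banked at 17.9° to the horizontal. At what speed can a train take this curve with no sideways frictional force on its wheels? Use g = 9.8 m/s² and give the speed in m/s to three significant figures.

20.4 m/s

On a frictionless banked curve, N sinθ = mv²/r and N cosθ = mg, so tanθ = v²/(rg).
v = √(r g tanθ) = √(131 × 9.8 × tan 17.9°) = √(131 × 9.8 × 0.3230) = √414.7 = 20.36 m/s.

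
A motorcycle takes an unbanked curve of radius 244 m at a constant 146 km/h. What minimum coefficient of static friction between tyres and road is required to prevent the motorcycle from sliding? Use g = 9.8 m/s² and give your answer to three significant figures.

v = 146/3.6 = 40.56 m/s.
Friction provides the centripetal force: μ_s m g = m v²/r, so μ_s = v²/(g r) = (40.56)²/(9.8 × 244) = 1645/2391 = 0.6878.

0.688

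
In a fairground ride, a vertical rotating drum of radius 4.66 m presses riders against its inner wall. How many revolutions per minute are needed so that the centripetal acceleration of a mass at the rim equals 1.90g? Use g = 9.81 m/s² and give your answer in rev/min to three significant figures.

Require ω²r = 1.90g, so ω = √(1.90 × 9.81/4.66) = 2.000 rad/s.
In rev/min: ω × 60/(2π) = 2.000 × 60/(2π) = 19.10 rev/min.

19.1 rev/min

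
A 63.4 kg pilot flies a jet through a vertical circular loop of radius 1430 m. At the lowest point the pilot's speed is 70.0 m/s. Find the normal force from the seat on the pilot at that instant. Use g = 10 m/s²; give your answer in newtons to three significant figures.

851 N

At the lowest point, N points up (toward the centre) and the weight mg points down (away from the centre), so the net inward force is N − mg = mv²/r.
N = m(v²/r + g) = 63.4 × ((70.0)²/1430 + 10.0) = 63.4 × (3.427 + 10.0) = 63.4 × 13.43 = 851.2 N.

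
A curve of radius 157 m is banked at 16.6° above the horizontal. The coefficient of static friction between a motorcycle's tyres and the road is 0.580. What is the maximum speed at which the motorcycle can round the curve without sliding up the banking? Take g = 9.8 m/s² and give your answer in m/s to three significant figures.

40.4 m/s

At the maximum speed, friction acts down the slope at its limiting value f = μN. Radially (horizontal, toward centre): N sinθ + μN cosθ = mv²/r. Vertically: N cosθ − μN sinθ = mg.
Dividing: v² = r g (sinθ + μcosθ)/(cosθ − μsinθ).
sinθ + μcosθ = 0.2857 + 0.580×0.9583 = 0.8415; cosθ − μsinθ = 0.9583 − 0.580×0.2857 = 0.7926.
v² = 157 × 9.8 × 0.8415/0.7926 = 1634 m²/s², so v = 40.42 m/s.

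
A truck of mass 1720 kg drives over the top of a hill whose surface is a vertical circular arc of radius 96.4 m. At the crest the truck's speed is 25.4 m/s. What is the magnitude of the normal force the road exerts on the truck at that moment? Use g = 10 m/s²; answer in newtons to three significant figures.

5690 N

At the crest the centripetal acceleration points downward (toward the centre of the arc), so mg − N = mv²/r.
N = m(g − v²/r) = 1720 × (10.0 − (25.4)²/96.4) = 1720 × (10.0 − 6.693) = 1720 × 3.307 = 5689 N.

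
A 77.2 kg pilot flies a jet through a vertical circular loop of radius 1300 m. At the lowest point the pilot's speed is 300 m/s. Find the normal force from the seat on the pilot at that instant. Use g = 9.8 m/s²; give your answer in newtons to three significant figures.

At the lowest point, N points up (toward the centre) and the weight mg points down (away from the centre), so the net inward force is N − mg = mv²/r.
N = m(v²/r + g) = 77.2 × ((300)²/1300 + 9.8) = 77.2 × (69.23 + 9.8) = 77.2 × 79.03 = 6101 N.

6100 N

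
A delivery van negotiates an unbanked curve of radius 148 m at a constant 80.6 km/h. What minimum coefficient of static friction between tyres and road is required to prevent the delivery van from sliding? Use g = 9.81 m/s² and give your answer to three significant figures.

0.345

v = 80.6/3.6 = 22.39 m/s.
Friction provides the centripetal force: μ_s m g = m v²/r, so μ_s = v²/(g r) = (22.39)²/(9.81 × 148) = 501.3/1452 = 0.3453.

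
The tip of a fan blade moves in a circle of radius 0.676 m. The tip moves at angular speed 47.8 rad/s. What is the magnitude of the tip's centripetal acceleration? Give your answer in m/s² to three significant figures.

v = ωr = 47.8 × 0.676 = 32.31 m/s.
a_c = v²/r = (32.31)²/0.676 = 1044/0.676 = 1545 m/s².

1540 m/s²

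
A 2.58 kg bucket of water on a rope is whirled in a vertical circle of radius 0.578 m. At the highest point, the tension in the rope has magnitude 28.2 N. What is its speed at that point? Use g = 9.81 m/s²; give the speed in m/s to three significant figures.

3.46 m/s

At the top, T + mg = mv²/r, so v = √(r(T/m + g)) = √(0.578 × (28.2/2.58 + 9.81)) = √(0.578 × 20.74) = √11.99 = 3.462 m/s.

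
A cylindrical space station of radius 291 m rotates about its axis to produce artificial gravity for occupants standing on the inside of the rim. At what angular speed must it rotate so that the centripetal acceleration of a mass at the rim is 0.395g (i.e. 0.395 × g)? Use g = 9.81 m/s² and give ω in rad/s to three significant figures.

Centripetal acceleration a_c = ω²r. Setting ω²r = 0.395g:
ω = √(0.395g / r) = √(0.395 × 9.81 / 291) = √0.01332 = 0.1154 rad/s.

0.115 rad/s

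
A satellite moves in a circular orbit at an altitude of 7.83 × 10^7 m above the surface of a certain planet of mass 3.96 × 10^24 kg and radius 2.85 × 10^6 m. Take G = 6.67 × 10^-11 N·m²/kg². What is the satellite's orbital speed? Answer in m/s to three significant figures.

Orbital radius r = R + h = 2.85 × 10^6 + 7.83 × 10^7 = 8.115 × 10^7 m.
Gravity supplies the centripetal force: G M m / r² = m v² / r, so v = √(GM/r).
v = √(6.67 × 10^-11 × 3.96 × 10^24 / 8.115 × 10^7) = √(3.255 × 10^6) = 1804 m/s.

1800 m/s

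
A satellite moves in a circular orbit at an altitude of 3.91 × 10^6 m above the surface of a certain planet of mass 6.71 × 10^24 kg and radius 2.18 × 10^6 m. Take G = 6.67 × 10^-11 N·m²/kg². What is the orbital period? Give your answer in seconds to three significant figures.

r = R + h = 2.18 × 10^6 + 3.91 × 10^6 = 6.090 × 10^6 m. Gravity provides the centripetal force: G M m / r² = m v² / r ⇒ v = √(GM/r) = 8573 m/s.
T = 2πr/v = 2π × 6.090 × 10^6 / 8573 = 4464 s.

4460 s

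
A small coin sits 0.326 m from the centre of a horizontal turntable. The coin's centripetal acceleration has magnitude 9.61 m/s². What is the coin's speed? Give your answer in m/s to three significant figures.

1.77 m/s

a_c = v²/r ⇒ v = √(a_c · r) = √(9.61 × 0.326) = √3.133 = 1.770 m/s.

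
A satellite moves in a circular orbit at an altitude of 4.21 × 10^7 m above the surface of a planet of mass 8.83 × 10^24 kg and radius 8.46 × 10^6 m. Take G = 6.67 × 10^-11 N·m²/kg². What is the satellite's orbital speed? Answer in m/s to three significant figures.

3410 m/s

Orbital radius r = R + h = 8.46 × 10^6 + 4.21 × 10^7 = 5.056 × 10^7 m.
Gravity supplies the centripetal force: G M m / r² = m v² / r, so v = √(GM/r).
v = √(6.67 × 10^-11 × 8.83 × 10^24 / 5.056 × 10^7) = √(1.165 × 10^7) = 3413 m/s.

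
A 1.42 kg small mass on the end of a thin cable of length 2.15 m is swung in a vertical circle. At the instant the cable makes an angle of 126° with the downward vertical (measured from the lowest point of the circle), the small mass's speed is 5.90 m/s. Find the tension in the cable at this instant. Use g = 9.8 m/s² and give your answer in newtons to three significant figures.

14.8 N

Take the radial direction toward the centre of the circle as positive. The component of the weight along the string toward the centre is −mg cos φ (φ measured from the bottom), so Newton's second law along the string gives T − mg cos φ = m v²/r.
cos 126° = -0.5878, so T = m(v²/r + g cos φ) = 1.42 × ((5.90)²/2.15 + 9.8 × -0.5878) = 1.42 × (16.19 + (-5.760)) = 1.42 × 10.43 = 14.81 N.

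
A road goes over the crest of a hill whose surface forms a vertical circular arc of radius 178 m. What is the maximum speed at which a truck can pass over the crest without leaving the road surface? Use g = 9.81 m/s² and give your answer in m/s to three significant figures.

41.8 m/s

At the crest the centre of the circle is below the truck, so the net downward (centripetal) force is mg − N = mv²/r.
The truck leaves the road when N → 0, giving v_max = √(g r) = √(9.81 × 178) = 41.79 m/s.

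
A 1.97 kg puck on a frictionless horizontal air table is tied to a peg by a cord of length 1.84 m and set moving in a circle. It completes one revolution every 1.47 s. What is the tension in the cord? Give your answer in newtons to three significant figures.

66.2 N

v = 2πr/T = 2π × 1.84/1.47 = 7.865 m/s.
The tension is the only horizontal force, so it supplies the full centripetal force: T = m v²/r = 1.97 × (7.865)²/1.84 = 1.97 × 61.85/1.84 = 66.22 N.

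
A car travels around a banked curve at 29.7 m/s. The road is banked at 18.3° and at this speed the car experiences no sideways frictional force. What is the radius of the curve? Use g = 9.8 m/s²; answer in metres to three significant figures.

272 m

Frictionless banking: tanθ = v²/(rg), so r = v²/(g tanθ).
r = (29.7)²/(9.8 × tan 18.3°) = 882.1/(9.8 × 0.3307) = 882.1/3.241 = 272.2 m.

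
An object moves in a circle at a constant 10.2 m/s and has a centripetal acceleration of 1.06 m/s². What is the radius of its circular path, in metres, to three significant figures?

98.2 m

a_c = v²/r ⇒ r = v²/a_c = (10.2)²/1.06 = 104.0/1.06 = 98.15 m.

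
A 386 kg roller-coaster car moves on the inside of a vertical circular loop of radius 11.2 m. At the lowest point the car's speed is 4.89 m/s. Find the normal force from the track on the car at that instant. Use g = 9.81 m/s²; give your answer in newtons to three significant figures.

4610 N

At the lowest point, N points up (toward the centre) and the weight mg points down (away from the centre), so the net inward force is N − mg = mv²/r.
N = m(v²/r + g) = 386 × ((4.89)²/11.2 + 9.81) = 386 × (2.135 + 9.81) = 386 × 11.95 = 4611 N.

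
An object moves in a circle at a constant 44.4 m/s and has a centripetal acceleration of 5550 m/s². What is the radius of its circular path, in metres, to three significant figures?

a_c = v²/r ⇒ r = v²/a_c = (44.4)²/5550 = 1971/5550 = 0.3552 m.

0.355 m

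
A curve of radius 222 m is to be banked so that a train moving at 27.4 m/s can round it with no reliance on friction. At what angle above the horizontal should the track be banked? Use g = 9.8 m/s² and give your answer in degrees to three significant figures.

For a frictionless banked turn: horizontally N sinθ = mv²/r and vertically N cosθ = mg.
Dividing: tanθ = v²/(r g) = (27.4)²/(222 × 9.8) = 750.8/2176 = 0.3451.
θ = arctan(0.3451) = 19.04°.

19.0°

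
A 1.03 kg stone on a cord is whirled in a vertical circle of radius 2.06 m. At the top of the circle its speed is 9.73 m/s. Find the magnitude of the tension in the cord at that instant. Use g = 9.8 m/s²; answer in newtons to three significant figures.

37.2 N

At the top, both T and the weight mg point inward (toward the centre), so T + mg = mv²/r.
T = m(v²/r − g) = 1.03 × ((9.73)²/2.06 − 9.8) = 1.03 × (45.96 − 9.8) = 1.03 × 36.16 = 37.24 N.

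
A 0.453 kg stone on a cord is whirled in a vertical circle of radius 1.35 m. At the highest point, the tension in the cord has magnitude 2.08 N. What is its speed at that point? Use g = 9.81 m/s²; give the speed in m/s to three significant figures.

At the top, T + mg = mv²/r, so v = √(r(T/m + g)) = √(1.35 × (2.08/0.453 + 9.81)) = √(1.35 × 14.40) = √19.44 = 4.409 m/s.

4.41 m/s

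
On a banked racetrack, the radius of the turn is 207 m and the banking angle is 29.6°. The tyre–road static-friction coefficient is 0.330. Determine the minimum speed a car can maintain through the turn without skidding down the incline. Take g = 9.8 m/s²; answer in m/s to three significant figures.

20.2 m/s

At the minimum speed, friction acts up the slope at its limiting value f = μN. Radially (horizontal, toward centre): N sinθ − μN cosθ = mv²/r. Vertically: N cosθ + μN sinθ = mg.
Dividing: v² = r g (sinθ − μcosθ)/(cosθ + μsinθ).
sinθ − μcosθ = 0.4939 − 0.330×0.8695 = 0.2070; cosθ + μsinθ = 0.8695 + 0.330×0.4939 = 1.032.
v² = 207 × 9.8 × 0.2070/1.032 = 406.7 m²/s², so v = 20.17 m/s.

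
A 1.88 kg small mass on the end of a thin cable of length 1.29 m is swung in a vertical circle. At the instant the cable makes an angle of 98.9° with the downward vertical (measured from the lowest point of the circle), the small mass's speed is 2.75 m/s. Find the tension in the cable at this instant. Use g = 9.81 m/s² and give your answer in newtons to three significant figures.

8.17 N

Take the radial direction toward the centre of the circle as positive. The component of the weight along the string toward the centre is −mg cos φ (φ measured from the bottom), so Newton's second law along the string gives T − mg cos φ = m v²/r.
cos 98.9° = -0.1547, so T = m(v²/r + g cos φ) = 1.88 × ((2.75)²/1.29 + 9.81 × -0.1547) = 1.88 × (5.862 + (-1.518)) = 1.88 × 4.345 = 8.168 N.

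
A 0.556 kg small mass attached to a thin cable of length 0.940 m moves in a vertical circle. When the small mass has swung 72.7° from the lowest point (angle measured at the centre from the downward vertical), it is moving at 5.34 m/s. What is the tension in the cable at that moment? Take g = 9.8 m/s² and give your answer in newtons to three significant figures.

Take the radial direction toward the centre of the circle as positive. The component of the weight along the string toward the centre is −mg cos φ (φ measured from the bottom), so Newton's second law along the string gives T − mg cos φ = m v²/r.
cos 72.7° = 0.2974, so T = m(v²/r + g cos φ) = 0.556 × ((5.34)²/0.940 + 9.8 × 0.2974) = 0.556 × (30.34 + (2.914)) = 0.556 × 33.25 = 18.49 N.

18.5 N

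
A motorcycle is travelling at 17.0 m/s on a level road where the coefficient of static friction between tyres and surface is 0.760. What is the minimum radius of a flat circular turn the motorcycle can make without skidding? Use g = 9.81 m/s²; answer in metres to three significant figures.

At the limit, μ_s m g = m v²/r, so r_min = v²/(μ_s g) = (17.0)²/(0.760 × 9.81) = 289.0/7.456 = 38.76 m.

38.8 m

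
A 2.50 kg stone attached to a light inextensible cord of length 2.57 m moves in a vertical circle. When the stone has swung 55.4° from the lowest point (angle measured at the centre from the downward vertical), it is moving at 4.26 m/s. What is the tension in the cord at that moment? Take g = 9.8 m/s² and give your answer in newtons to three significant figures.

Take the radial direction toward the centre of the circle as positive. The component of the weight along the string toward the centre is −mg cos φ (φ measured from the bottom), so Newton's second law along the string gives T − mg cos φ = m v²/r.
cos 55.4° = 0.5678, so T = m(v²/r + g cos φ) = 2.50 × ((4.26)²/2.57 + 9.8 × 0.5678) = 2.50 × (7.061 + (5.565)) = 2.50 × 12.63 = 31.57 N.

31.6 N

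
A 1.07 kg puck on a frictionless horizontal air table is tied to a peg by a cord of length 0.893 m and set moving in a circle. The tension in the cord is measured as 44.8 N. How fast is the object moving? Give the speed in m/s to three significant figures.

6.11 m/s

T = m v²/r ⇒ v = √(T r / m) = √(44.8 × 0.893 / 1.07) = √37.39 = 6.115 m/s.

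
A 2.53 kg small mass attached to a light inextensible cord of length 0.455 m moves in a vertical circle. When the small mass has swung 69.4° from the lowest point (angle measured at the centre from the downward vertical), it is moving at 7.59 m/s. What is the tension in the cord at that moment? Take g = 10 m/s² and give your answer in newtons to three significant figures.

Take the radial direction toward the centre of the circle as positive. The component of the weight along the string toward the centre is −mg cos φ (φ measured from the bottom), so Newton's second law along the string gives T − mg cos φ = m v²/r.
cos 69.4° = 0.3518, so T = m(v²/r + g cos φ) = 2.53 × ((7.59)²/0.455 + 10.0 × 0.3518) = 2.53 × (126.6 + (3.518)) = 2.53 × 130.1 = 329.2 N.

329 N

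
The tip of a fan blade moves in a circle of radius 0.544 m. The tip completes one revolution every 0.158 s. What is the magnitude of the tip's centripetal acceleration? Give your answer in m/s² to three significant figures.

860 m/s²

v = 2πr/T = 2π × 0.544/0.158 = 21.63 m/s.
a_c = v²/r = (21.63)²/0.544 = 468.0/0.544 = 860.3 m/s².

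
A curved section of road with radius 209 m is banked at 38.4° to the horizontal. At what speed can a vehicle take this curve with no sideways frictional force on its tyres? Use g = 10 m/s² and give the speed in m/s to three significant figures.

On a frictionless banked curve, N sinθ = mv²/r and N cosθ = mg, so tanθ = v²/(rg).
v = √(r g tanθ) = √(209 × 10.0 × tan 38.4°) = √(209 × 10.0 × 0.7926) = √1657 = 40.70 m/s.

40.7 m/s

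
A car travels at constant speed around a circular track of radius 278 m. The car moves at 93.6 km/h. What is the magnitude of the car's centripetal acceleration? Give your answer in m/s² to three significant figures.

2.43 m/s²

v = 93.6 km/h = 93.6/3.6 = 26.00 m/s.
a_c = v²/r = (26.00)²/278 = 676.0/278 = 2.432 m/s².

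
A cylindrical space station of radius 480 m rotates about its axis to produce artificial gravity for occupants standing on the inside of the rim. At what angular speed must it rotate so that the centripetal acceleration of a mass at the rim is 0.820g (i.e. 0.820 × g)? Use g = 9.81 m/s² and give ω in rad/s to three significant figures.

0.129 rad/s

Centripetal acceleration a_c = ω²r. Setting ω²r = 0.820g:
ω = √(0.820g / r) = √(0.820 × 9.81 / 480) = √0.01676 = 0.1295 rad/s.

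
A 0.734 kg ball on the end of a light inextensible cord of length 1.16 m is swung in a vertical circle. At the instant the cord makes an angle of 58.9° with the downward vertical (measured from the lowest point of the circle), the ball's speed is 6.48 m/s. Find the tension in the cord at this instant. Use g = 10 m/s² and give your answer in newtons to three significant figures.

Take the radial direction toward the centre of the circle as positive. The component of the weight along the string toward the centre is −mg cos φ (φ measured from the bottom), so Newton's second law along the string gives T − mg cos φ = m v²/r.
cos 58.9° = 0.5165, so T = m(v²/r + g cos φ) = 0.734 × ((6.48)²/1.16 + 10.0 × 0.5165) = 0.734 × (36.20 + (5.165)) = 0.734 × 41.36 = 30.36 N.

30.4 N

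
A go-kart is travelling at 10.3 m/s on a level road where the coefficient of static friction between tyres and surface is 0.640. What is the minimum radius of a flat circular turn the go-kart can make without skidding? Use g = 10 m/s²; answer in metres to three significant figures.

16.6 m

At the limit, μ_s m g = m v²/r, so r_min = v²/(μ_s g) = (10.3)²/(0.640 × 10.0) = 106.1/6.400 = 16.58 m.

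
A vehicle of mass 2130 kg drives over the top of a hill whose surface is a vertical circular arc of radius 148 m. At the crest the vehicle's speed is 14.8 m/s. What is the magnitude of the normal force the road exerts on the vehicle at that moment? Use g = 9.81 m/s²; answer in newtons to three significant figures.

At the crest the centripetal acceleration points downward (toward the centre of the arc), so mg − N = mv²/r.
N = m(g − v²/r) = 2130 × (9.81 − (14.8)²/148) = 2130 × (9.81 − 1.480) = 2130 × 8.330 = 17740 N.

17700 N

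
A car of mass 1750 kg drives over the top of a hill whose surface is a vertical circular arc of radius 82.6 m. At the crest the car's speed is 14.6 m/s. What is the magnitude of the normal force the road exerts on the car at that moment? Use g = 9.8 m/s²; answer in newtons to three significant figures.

12600 N

At the crest the centripetal acceleration points downward (toward the centre of the arc), so mg − N = mv²/r.
N = m(g − v²/r) = 1750 × (9.8 − (14.6)²/82.6) = 1750 × (9.8 − 2.581) = 1750 × 7.219 = 12630 N.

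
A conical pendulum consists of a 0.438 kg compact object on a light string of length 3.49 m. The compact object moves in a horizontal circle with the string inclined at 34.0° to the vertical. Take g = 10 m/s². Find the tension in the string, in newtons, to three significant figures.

Vertically the bob has no acceleration, so T cosθ = mg.
T = mg/cosθ = 0.438 × 10.0 / cos 34.0° = 4.380/0.8290 = 5.283 N.

5.28 N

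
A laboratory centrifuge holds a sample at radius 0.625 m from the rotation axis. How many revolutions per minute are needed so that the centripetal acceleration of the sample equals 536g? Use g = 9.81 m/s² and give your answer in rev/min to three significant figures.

876 rev/min

Require ω²r = 536g, so ω = √(536 × 9.81/0.625) = 91.72 rad/s.
In rev/min: ω × 60/(2π) = 91.72 × 60/(2π) = 875.9 rev/min.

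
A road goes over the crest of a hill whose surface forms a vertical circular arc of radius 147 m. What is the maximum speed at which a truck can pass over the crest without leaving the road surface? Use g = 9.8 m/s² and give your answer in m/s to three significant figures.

At the crest the centre of the circle is below the truck, so the net downward (centripetal) force is mg − N = mv²/r.
The truck leaves the road when N → 0, giving v_max = √(g r) = √(9.8 × 147) = 37.96 m/s.

38.0 m/s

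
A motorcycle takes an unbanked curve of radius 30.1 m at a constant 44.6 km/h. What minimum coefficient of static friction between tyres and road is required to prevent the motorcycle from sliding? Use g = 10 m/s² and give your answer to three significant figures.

0.510

v = 44.6/3.6 = 12.39 m/s.
Friction provides the centripetal force: μ_s m g = m v²/r, so μ_s = v²/(g r) = (12.39)²/(10.0 × 30.1) = 153.5/301.0 = 0.5099.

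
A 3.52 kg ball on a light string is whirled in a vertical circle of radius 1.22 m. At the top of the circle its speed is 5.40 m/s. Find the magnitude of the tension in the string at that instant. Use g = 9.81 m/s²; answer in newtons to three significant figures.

49.6 N

At the top, both T and the weight mg point inward (toward the centre), so T + mg = mv²/r.
T = m(v²/r − g) = 3.52 × ((5.40)²/1.22 − 9.81) = 3.52 × (23.90 − 9.81) = 3.52 × 14.09 = 49.60 N.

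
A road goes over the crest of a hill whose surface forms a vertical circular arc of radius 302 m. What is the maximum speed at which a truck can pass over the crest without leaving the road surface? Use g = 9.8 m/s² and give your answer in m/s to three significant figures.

54.4 m/s

At the crest the centre of the circle is below the truck, so the net downward (centripetal) force is mg − N = mv²/r.
The truck leaves the road when N → 0, giving v_max = √(g r) = √(9.8 × 302) = 54.40 m/s.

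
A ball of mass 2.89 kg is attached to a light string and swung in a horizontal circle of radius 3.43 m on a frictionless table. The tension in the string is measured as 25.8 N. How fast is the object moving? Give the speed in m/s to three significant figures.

T = m v²/r ⇒ v = √(T r / m) = √(25.8 × 3.43 / 2.89) = √30.62 = 5.534 m/s.

5.53 m/s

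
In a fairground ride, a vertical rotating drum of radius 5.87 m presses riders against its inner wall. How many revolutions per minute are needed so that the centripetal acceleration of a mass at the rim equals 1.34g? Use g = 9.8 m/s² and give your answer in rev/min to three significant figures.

Require ω²r = 1.34g, so ω = √(1.34 × 9.8/5.87) = 1.496 rad/s.
In rev/min: ω × 60/(2π) = 1.496 × 60/(2π) = 14.28 rev/min.

14.3 rev/min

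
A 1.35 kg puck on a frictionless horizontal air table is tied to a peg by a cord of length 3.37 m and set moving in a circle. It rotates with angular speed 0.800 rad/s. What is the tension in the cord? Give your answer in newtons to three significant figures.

2.91 N

v = ωr = 0.800 × 3.37 = 2.696 m/s.
The tension is the only horizontal force, so it supplies the full centripetal force: T = m v²/r = 1.35 × (2.696)²/3.37 = 1.35 × 7.268/3.37 = 2.912 N.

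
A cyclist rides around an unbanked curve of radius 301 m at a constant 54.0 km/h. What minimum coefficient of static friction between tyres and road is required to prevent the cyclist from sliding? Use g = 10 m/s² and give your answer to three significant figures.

0.0748

v = 54.0/3.6 = 15.00 m/s.
Friction provides the centripetal force: μ_s m g = m v²/r, so μ_s = v²/(g r) = (15.00)²/(10.0 × 301) = 225.0/3010 = 0.07475.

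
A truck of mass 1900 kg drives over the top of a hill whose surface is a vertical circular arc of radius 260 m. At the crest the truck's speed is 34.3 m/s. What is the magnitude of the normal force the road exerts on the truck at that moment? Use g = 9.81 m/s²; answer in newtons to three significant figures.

At the crest the centripetal acceleration points downward (toward the centre of the arc), so mg − N = mv²/r.
N = m(g − v²/r) = 1900 × (9.81 − (34.3)²/260) = 1900 × (9.81 − 4.525) = 1900 × 5.285 = 10040 N.

10000 N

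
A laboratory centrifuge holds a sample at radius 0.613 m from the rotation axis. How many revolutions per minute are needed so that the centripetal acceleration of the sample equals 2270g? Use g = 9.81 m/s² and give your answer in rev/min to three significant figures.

Require ω²r = 2270g, so ω = √(2270 × 9.81/0.613) = 190.6 rad/s.
In rev/min: ω × 60/(2π) = 190.6 × 60/(2π) = 1820 rev/min.

1820 rev/min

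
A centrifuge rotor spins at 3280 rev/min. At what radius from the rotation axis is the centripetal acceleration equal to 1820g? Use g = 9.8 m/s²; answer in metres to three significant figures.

ω = 3280 rev/min × 2π/60 = 343.5 rad/s.
a_c = ω²r = 1820g ⇒ r = 1820 × 9.8 / (343.5)² = 17840/118000 = 0.1512 m.

0.151 m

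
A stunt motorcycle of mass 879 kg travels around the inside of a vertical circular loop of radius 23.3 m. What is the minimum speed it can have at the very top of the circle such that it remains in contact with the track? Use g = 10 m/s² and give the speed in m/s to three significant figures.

15.3 m/s

At the top, both weight mg and N point toward the centre: N + mg = mv²/r.
At minimum speed N → 0, so mg = mv_min²/r ⇒ v_min = √(g r) = √(10.0 × 23.3) = 15.26 m/s.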